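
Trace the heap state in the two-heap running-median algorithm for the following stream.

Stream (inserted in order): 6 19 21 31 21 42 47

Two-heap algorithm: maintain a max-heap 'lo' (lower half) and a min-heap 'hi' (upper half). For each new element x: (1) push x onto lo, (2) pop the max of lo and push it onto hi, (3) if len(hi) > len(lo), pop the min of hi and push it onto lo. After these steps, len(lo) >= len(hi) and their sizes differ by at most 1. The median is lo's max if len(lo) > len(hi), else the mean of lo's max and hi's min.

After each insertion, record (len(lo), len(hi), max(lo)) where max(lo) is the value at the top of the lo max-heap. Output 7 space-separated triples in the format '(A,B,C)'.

Step 1: insert 6 -> lo=[6] hi=[] -> (len(lo)=1, len(hi)=0, max(lo)=6)
Step 2: insert 19 -> lo=[6] hi=[19] -> (len(lo)=1, len(hi)=1, max(lo)=6)
Step 3: insert 21 -> lo=[6, 19] hi=[21] -> (len(lo)=2, len(hi)=1, max(lo)=19)
Step 4: insert 31 -> lo=[6, 19] hi=[21, 31] -> (len(lo)=2, len(hi)=2, max(lo)=19)
Step 5: insert 21 -> lo=[6, 19, 21] hi=[21, 31] -> (len(lo)=3, len(hi)=2, max(lo)=21)
Step 6: insert 42 -> lo=[6, 19, 21] hi=[21, 31, 42] -> (len(lo)=3, len(hi)=3, max(lo)=21)
Step 7: insert 47 -> lo=[6, 19, 21, 21] hi=[31, 42, 47] -> (len(lo)=4, len(hi)=3, max(lo)=21)

Answer: (1,0,6) (1,1,6) (2,1,19) (2,2,19) (3,2,21) (3,3,21) (4,3,21)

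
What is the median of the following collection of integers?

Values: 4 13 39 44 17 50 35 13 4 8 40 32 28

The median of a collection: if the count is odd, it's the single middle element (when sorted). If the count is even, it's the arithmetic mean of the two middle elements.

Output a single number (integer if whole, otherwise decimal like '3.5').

Answer: 28

Derivation:
Step 1: insert 4 -> lo=[4] (size 1, max 4) hi=[] (size 0) -> median=4
Step 2: insert 13 -> lo=[4] (size 1, max 4) hi=[13] (size 1, min 13) -> median=8.5
Step 3: insert 39 -> lo=[4, 13] (size 2, max 13) hi=[39] (size 1, min 39) -> median=13
Step 4: insert 44 -> lo=[4, 13] (size 2, max 13) hi=[39, 44] (size 2, min 39) -> median=26
Step 5: insert 17 -> lo=[4, 13, 17] (size 3, max 17) hi=[39, 44] (size 2, min 39) -> median=17
Step 6: insert 50 -> lo=[4, 13, 17] (size 3, max 17) hi=[39, 44, 50] (size 3, min 39) -> median=28
Step 7: insert 35 -> lo=[4, 13, 17, 35] (size 4, max 35) hi=[39, 44, 50] (size 3, min 39) -> median=35
Step 8: insert 13 -> lo=[4, 13, 13, 17] (size 4, max 17) hi=[35, 39, 44, 50] (size 4, min 35) -> median=26
Step 9: insert 4 -> lo=[4, 4, 13, 13, 17] (size 5, max 17) hi=[35, 39, 44, 50] (size 4, min 35) -> median=17
Step 10: insert 8 -> lo=[4, 4, 8, 13, 13] (size 5, max 13) hi=[17, 35, 39, 44, 50] (size 5, min 17) -> median=15
Step 11: insert 40 -> lo=[4, 4, 8, 13, 13, 17] (size 6, max 17) hi=[35, 39, 40, 44, 50] (size 5, min 35) -> median=17
Step 12: insert 32 -> lo=[4, 4, 8, 13, 13, 17] (size 6, max 17) hi=[32, 35, 39, 40, 44, 50] (size 6, min 32) -> median=24.5
Step 13: insert 28 -> lo=[4, 4, 8, 13, 13, 17, 28] (size 7, max 28) hi=[32, 35, 39, 40, 44, 50] (size 6, min 32) -> median=28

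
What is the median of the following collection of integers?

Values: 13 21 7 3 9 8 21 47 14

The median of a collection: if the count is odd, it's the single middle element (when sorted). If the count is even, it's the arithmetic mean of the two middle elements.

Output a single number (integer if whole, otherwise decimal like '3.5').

Answer: 13

Derivation:
Step 1: insert 13 -> lo=[13] (size 1, max 13) hi=[] (size 0) -> median=13
Step 2: insert 21 -> lo=[13] (size 1, max 13) hi=[21] (size 1, min 21) -> median=17
Step 3: insert 7 -> lo=[7, 13] (size 2, max 13) hi=[21] (size 1, min 21) -> median=13
Step 4: insert 3 -> lo=[3, 7] (size 2, max 7) hi=[13, 21] (size 2, min 13) -> median=10
Step 5: insert 9 -> lo=[3, 7, 9] (size 3, max 9) hi=[13, 21] (size 2, min 13) -> median=9
Step 6: insert 8 -> lo=[3, 7, 8] (size 3, max 8) hi=[9, 13, 21] (size 3, min 9) -> median=8.5
Step 7: insert 21 -> lo=[3, 7, 8, 9] (size 4, max 9) hi=[13, 21, 21] (size 3, min 13) -> median=9
Step 8: insert 47 -> lo=[3, 7, 8, 9] (size 4, max 9) hi=[13, 21, 21, 47] (size 4, min 13) -> median=11
Step 9: insert 14 -> lo=[3, 7, 8, 9, 13] (size 5, max 13) hi=[14, 21, 21, 47] (size 4, min 14) -> median=13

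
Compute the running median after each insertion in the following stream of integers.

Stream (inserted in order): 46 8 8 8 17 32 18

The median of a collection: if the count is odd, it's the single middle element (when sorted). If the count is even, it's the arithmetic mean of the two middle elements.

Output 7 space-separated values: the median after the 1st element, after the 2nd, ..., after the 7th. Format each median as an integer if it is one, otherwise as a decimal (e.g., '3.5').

Answer: 46 27 8 8 8 12.5 17

Derivation:
Step 1: insert 46 -> lo=[46] (size 1, max 46) hi=[] (size 0) -> median=46
Step 2: insert 8 -> lo=[8] (size 1, max 8) hi=[46] (size 1, min 46) -> median=27
Step 3: insert 8 -> lo=[8, 8] (size 2, max 8) hi=[46] (size 1, min 46) -> median=8
Step 4: insert 8 -> lo=[8, 8] (size 2, max 8) hi=[8, 46] (size 2, min 8) -> median=8
Step 5: insert 17 -> lo=[8, 8, 8] (size 3, max 8) hi=[17, 46] (size 2, min 17) -> median=8
Step 6: insert 32 -> lo=[8, 8, 8] (size 3, max 8) hi=[17, 32, 46] (size 3, min 17) -> median=12.5
Step 7: insert 18 -> lo=[8, 8, 8, 17] (size 4, max 17) hi=[18, 32, 46] (size 3, min 18) -> median=17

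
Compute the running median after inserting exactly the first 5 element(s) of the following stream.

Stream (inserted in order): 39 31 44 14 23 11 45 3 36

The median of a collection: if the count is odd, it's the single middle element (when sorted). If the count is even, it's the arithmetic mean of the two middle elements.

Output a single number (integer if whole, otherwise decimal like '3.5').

Answer: 31

Derivation:
Step 1: insert 39 -> lo=[39] (size 1, max 39) hi=[] (size 0) -> median=39
Step 2: insert 31 -> lo=[31] (size 1, max 31) hi=[39] (size 1, min 39) -> median=35
Step 3: insert 44 -> lo=[31, 39] (size 2, max 39) hi=[44] (size 1, min 44) -> median=39
Step 4: insert 14 -> lo=[14, 31] (size 2, max 31) hi=[39, 44] (size 2, min 39) -> median=35
Step 5: insert 23 -> lo=[14, 23, 31] (size 3, max 31) hi=[39, 44] (size 2, min 39) -> median=31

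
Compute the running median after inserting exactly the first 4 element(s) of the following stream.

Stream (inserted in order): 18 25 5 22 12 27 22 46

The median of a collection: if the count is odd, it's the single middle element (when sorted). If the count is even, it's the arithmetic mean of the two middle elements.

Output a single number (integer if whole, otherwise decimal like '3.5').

Answer: 20

Derivation:
Step 1: insert 18 -> lo=[18] (size 1, max 18) hi=[] (size 0) -> median=18
Step 2: insert 25 -> lo=[18] (size 1, max 18) hi=[25] (size 1, min 25) -> median=21.5
Step 3: insert 5 -> lo=[5, 18] (size 2, max 18) hi=[25] (size 1, min 25) -> median=18
Step 4: insert 22 -> lo=[5, 18] (size 2, max 18) hi=[22, 25] (size 2, min 22) -> median=20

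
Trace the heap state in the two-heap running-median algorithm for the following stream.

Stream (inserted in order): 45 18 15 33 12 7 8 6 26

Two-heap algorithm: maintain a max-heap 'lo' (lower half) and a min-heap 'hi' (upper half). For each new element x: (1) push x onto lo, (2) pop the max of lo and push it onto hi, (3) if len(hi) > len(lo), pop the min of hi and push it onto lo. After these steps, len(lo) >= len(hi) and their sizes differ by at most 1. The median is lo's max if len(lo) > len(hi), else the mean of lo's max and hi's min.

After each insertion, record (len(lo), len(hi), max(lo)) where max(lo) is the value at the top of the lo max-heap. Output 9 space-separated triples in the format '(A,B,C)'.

Answer: (1,0,45) (1,1,18) (2,1,18) (2,2,18) (3,2,18) (3,3,15) (4,3,15) (4,4,12) (5,4,15)

Derivation:
Step 1: insert 45 -> lo=[45] hi=[] -> (len(lo)=1, len(hi)=0, max(lo)=45)
Step 2: insert 18 -> lo=[18] hi=[45] -> (len(lo)=1, len(hi)=1, max(lo)=18)
Step 3: insert 15 -> lo=[15, 18] hi=[45] -> (len(lo)=2, len(hi)=1, max(lo)=18)
Step 4: insert 33 -> lo=[15, 18] hi=[33, 45] -> (len(lo)=2, len(hi)=2, max(lo)=18)
Step 5: insert 12 -> lo=[12, 15, 18] hi=[33, 45] -> (len(lo)=3, len(hi)=2, max(lo)=18)
Step 6: insert 7 -> lo=[7, 12, 15] hi=[18, 33, 45] -> (len(lo)=3, len(hi)=3, max(lo)=15)
Step 7: insert 8 -> lo=[7, 8, 12, 15] hi=[18, 33, 45] -> (len(lo)=4, len(hi)=3, max(lo)=15)
Step 8: insert 6 -> lo=[6, 7, 8, 12] hi=[15, 18, 33, 45] -> (len(lo)=4, len(hi)=4, max(lo)=12)
Step 9: insert 26 -> lo=[6, 7, 8, 12, 15] hi=[18, 26, 33, 45] -> (len(lo)=5, len(hi)=4, max(lo)=15)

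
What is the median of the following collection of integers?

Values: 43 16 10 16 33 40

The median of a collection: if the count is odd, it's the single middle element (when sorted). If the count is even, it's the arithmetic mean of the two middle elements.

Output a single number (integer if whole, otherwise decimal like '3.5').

Answer: 24.5

Derivation:
Step 1: insert 43 -> lo=[43] (size 1, max 43) hi=[] (size 0) -> median=43
Step 2: insert 16 -> lo=[16] (size 1, max 16) hi=[43] (size 1, min 43) -> median=29.5
Step 3: insert 10 -> lo=[10, 16] (size 2, max 16) hi=[43] (size 1, min 43) -> median=16
Step 4: insert 16 -> lo=[10, 16] (size 2, max 16) hi=[16, 43] (size 2, min 16) -> median=16
Step 5: insert 33 -> lo=[10, 16, 16] (size 3, max 16) hi=[33, 43] (size 2, min 33) -> median=16
Step 6: insert 40 -> lo=[10, 16, 16] (size 3, max 16) hi=[33, 40, 43] (size 3, min 33) -> median=24.5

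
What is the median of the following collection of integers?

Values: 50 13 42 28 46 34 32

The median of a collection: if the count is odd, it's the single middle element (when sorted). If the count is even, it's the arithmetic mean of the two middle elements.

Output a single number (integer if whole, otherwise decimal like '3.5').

Answer: 34

Derivation:
Step 1: insert 50 -> lo=[50] (size 1, max 50) hi=[] (size 0) -> median=50
Step 2: insert 13 -> lo=[13] (size 1, max 13) hi=[50] (size 1, min 50) -> median=31.5
Step 3: insert 42 -> lo=[13, 42] (size 2, max 42) hi=[50] (size 1, min 50) -> median=42
Step 4: insert 28 -> lo=[13, 28] (size 2, max 28) hi=[42, 50] (size 2, min 42) -> median=35
Step 5: insert 46 -> lo=[13, 28, 42] (size 3, max 42) hi=[46, 50] (size 2, min 46) -> median=42
Step 6: insert 34 -> lo=[13, 28, 34] (size 3, max 34) hi=[42, 46, 50] (size 3, min 42) -> median=38
Step 7: insert 32 -> lo=[13, 28, 32, 34] (size 4, max 34) hi=[42, 46, 50] (size 3, min 42) -> median=34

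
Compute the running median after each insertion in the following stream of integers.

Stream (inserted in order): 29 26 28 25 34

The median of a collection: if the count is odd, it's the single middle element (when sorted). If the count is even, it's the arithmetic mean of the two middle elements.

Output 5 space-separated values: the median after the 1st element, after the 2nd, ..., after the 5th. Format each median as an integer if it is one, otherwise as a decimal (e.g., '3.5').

Answer: 29 27.5 28 27 28

Derivation:
Step 1: insert 29 -> lo=[29] (size 1, max 29) hi=[] (size 0) -> median=29
Step 2: insert 26 -> lo=[26] (size 1, max 26) hi=[29] (size 1, min 29) -> median=27.5
Step 3: insert 28 -> lo=[26, 28] (size 2, max 28) hi=[29] (size 1, min 29) -> median=28
Step 4: insert 25 -> lo=[25, 26] (size 2, max 26) hi=[28, 29] (size 2, min 28) -> median=27
Step 5: insert 34 -> lo=[25, 26, 28] (size 3, max 28) hi=[29, 34] (size 2, min 29) -> median=28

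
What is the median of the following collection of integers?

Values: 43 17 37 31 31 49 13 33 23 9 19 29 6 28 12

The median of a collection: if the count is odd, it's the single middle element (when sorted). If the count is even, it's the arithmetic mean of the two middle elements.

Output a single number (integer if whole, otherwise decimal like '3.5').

Answer: 28

Derivation:
Step 1: insert 43 -> lo=[43] (size 1, max 43) hi=[] (size 0) -> median=43
Step 2: insert 17 -> lo=[17] (size 1, max 17) hi=[43] (size 1, min 43) -> median=30
Step 3: insert 37 -> lo=[17, 37] (size 2, max 37) hi=[43] (size 1, min 43) -> median=37
Step 4: insert 31 -> lo=[17, 31] (size 2, max 31) hi=[37, 43] (size 2, min 37) -> median=34
Step 5: insert 31 -> lo=[17, 31, 31] (size 3, max 31) hi=[37, 43] (size 2, min 37) -> median=31
Step 6: insert 49 -> lo=[17, 31, 31] (size 3, max 31) hi=[37, 43, 49] (size 3, min 37) -> median=34
Step 7: insert 13 -> lo=[13, 17, 31, 31] (size 4, max 31) hi=[37, 43, 49] (size 3, min 37) -> median=31
Step 8: insert 33 -> lo=[13, 17, 31, 31] (size 4, max 31) hi=[33, 37, 43, 49] (size 4, min 33) -> median=32
Step 9: insert 23 -> lo=[13, 17, 23, 31, 31] (size 5, max 31) hi=[33, 37, 43, 49] (size 4, min 33) -> median=31
Step 10: insert 9 -> lo=[9, 13, 17, 23, 31] (size 5, max 31) hi=[31, 33, 37, 43, 49] (size 5, min 31) -> median=31
Step 11: insert 19 -> lo=[9, 13, 17, 19, 23, 31] (size 6, max 31) hi=[31, 33, 37, 43, 49] (size 5, min 31) -> median=31
Step 12: insert 29 -> lo=[9, 13, 17, 19, 23, 29] (size 6, max 29) hi=[31, 31, 33, 37, 43, 49] (size 6, min 31) -> median=30
Step 13: insert 6 -> lo=[6, 9, 13, 17, 19, 23, 29] (size 7, max 29) hi=[31, 31, 33, 37, 43, 49] (size 6, min 31) -> median=29
Step 14: insert 28 -> lo=[6, 9, 13, 17, 19, 23, 28] (size 7, max 28) hi=[29, 31, 31, 33, 37, 43, 49] (size 7, min 29) -> median=28.5
Step 15: insert 12 -> lo=[6, 9, 12, 13, 17, 19, 23, 28] (size 8, max 28) hi=[29, 31, 31, 33, 37, 43, 49] (size 7, min 29) -> median=28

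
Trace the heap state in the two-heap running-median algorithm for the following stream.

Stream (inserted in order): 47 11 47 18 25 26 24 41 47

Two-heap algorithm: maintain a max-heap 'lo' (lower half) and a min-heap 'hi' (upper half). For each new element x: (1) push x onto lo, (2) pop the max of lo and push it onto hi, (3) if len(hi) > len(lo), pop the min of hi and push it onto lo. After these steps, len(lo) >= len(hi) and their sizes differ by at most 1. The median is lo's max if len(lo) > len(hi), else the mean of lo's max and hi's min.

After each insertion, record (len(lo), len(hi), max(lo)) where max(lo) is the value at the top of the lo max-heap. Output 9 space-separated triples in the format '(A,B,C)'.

Step 1: insert 47 -> lo=[47] hi=[] -> (len(lo)=1, len(hi)=0, max(lo)=47)
Step 2: insert 11 -> lo=[11] hi=[47] -> (len(lo)=1, len(hi)=1, max(lo)=11)
Step 3: insert 47 -> lo=[11, 47] hi=[47] -> (len(lo)=2, len(hi)=1, max(lo)=47)
Step 4: insert 18 -> lo=[11, 18] hi=[47, 47] -> (len(lo)=2, len(hi)=2, max(lo)=18)
Step 5: insert 25 -> lo=[11, 18, 25] hi=[47, 47] -> (len(lo)=3, len(hi)=2, max(lo)=25)
Step 6: insert 26 -> lo=[11, 18, 25] hi=[26, 47, 47] -> (len(lo)=3, len(hi)=3, max(lo)=25)
Step 7: insert 24 -> lo=[11, 18, 24, 25] hi=[26, 47, 47] -> (len(lo)=4, len(hi)=3, max(lo)=25)
Step 8: insert 41 -> lo=[11, 18, 24, 25] hi=[26, 41, 47, 47] -> (len(lo)=4, len(hi)=4, max(lo)=25)
Step 9: insert 47 -> lo=[11, 18, 24, 25, 26] hi=[41, 47, 47, 47] -> (len(lo)=5, len(hi)=4, max(lo)=26)

Answer: (1,0,47) (1,1,11) (2,1,47) (2,2,18) (3,2,25) (3,3,25) (4,3,25) (4,4,25) (5,4,26)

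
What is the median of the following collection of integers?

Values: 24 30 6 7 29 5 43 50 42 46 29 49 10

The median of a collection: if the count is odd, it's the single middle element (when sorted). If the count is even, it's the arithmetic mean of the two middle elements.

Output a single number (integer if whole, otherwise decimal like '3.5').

Answer: 29

Derivation:
Step 1: insert 24 -> lo=[24] (size 1, max 24) hi=[] (size 0) -> median=24
Step 2: insert 30 -> lo=[24] (size 1, max 24) hi=[30] (size 1, min 30) -> median=27
Step 3: insert 6 -> lo=[6, 24] (size 2, max 24) hi=[30] (size 1, min 30) -> median=24
Step 4: insert 7 -> lo=[6, 7] (size 2, max 7) hi=[24, 30] (size 2, min 24) -> median=15.5
Step 5: insert 29 -> lo=[6, 7, 24] (size 3, max 24) hi=[29, 30] (size 2, min 29) -> median=24
Step 6: insert 5 -> lo=[5, 6, 7] (size 3, max 7) hi=[24, 29, 30] (size 3, min 24) -> median=15.5
Step 7: insert 43 -> lo=[5, 6, 7, 24] (size 4, max 24) hi=[29, 30, 43] (size 3, min 29) -> median=24
Step 8: insert 50 -> lo=[5, 6, 7, 24] (size 4, max 24) hi=[29, 30, 43, 50] (size 4, min 29) -> median=26.5
Step 9: insert 42 -> lo=[5, 6, 7, 24, 29] (size 5, max 29) hi=[30, 42, 43, 50] (size 4, min 30) -> median=29
Step 10: insert 46 -> lo=[5, 6, 7, 24, 29] (size 5, max 29) hi=[30, 42, 43, 46, 50] (size 5, min 30) -> median=29.5
Step 11: insert 29 -> lo=[5, 6, 7, 24, 29, 29] (size 6, max 29) hi=[30, 42, 43, 46, 50] (size 5, min 30) -> median=29
Step 12: insert 49 -> lo=[5, 6, 7, 24, 29, 29] (size 6, max 29) hi=[30, 42, 43, 46, 49, 50] (size 6, min 30) -> median=29.5
Step 13: insert 10 -> lo=[5, 6, 7, 10, 24, 29, 29] (size 7, max 29) hi=[30, 42, 43, 46, 49, 50] (size 6, min 30) -> median=29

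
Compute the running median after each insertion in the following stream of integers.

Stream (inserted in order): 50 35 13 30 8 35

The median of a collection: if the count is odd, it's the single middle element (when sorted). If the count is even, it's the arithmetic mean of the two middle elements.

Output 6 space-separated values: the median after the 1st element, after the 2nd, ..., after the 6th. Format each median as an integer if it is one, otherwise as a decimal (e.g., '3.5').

Answer: 50 42.5 35 32.5 30 32.5

Derivation:
Step 1: insert 50 -> lo=[50] (size 1, max 50) hi=[] (size 0) -> median=50
Step 2: insert 35 -> lo=[35] (size 1, max 35) hi=[50] (size 1, min 50) -> median=42.5
Step 3: insert 13 -> lo=[13, 35] (size 2, max 35) hi=[50] (size 1, min 50) -> median=35
Step 4: insert 30 -> lo=[13, 30] (size 2, max 30) hi=[35, 50] (size 2, min 35) -> median=32.5
Step 5: insert 8 -> lo=[8, 13, 30] (size 3, max 30) hi=[35, 50] (size 2, min 35) -> median=30
Step 6: insert 35 -> lo=[8, 13, 30] (size 3, max 30) hi=[35, 35, 50] (size 3, min 35) -> median=32.5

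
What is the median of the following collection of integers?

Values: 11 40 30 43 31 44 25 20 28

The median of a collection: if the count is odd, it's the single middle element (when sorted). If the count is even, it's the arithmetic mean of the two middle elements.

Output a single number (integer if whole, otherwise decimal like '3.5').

Answer: 30

Derivation:
Step 1: insert 11 -> lo=[11] (size 1, max 11) hi=[] (size 0) -> median=11
Step 2: insert 40 -> lo=[11] (size 1, max 11) hi=[40] (size 1, min 40) -> median=25.5
Step 3: insert 30 -> lo=[11, 30] (size 2, max 30) hi=[40] (size 1, min 40) -> median=30
Step 4: insert 43 -> lo=[11, 30] (size 2, max 30) hi=[40, 43] (size 2, min 40) -> median=35
Step 5: insert 31 -> lo=[11, 30, 31] (size 3, max 31) hi=[40, 43] (size 2, min 40) -> median=31
Step 6: insert 44 -> lo=[11, 30, 31] (size 3, max 31) hi=[40, 43, 44] (size 3, min 40) -> median=35.5
Step 7: insert 25 -> lo=[11, 25, 30, 31] (size 4, max 31) hi=[40, 43, 44] (size 3, min 40) -> median=31
Step 8: insert 20 -> lo=[11, 20, 25, 30] (size 4, max 30) hi=[31, 40, 43, 44] (size 4, min 31) -> median=30.5
Step 9: insert 28 -> lo=[11, 20, 25, 28, 30] (size 5, max 30) hi=[31, 40, 43, 44] (size 4, min 31) -> median=30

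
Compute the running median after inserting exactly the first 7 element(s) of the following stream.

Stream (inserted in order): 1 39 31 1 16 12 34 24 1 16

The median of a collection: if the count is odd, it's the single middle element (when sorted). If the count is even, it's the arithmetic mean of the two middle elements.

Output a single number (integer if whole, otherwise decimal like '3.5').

Answer: 16

Derivation:
Step 1: insert 1 -> lo=[1] (size 1, max 1) hi=[] (size 0) -> median=1
Step 2: insert 39 -> lo=[1] (size 1, max 1) hi=[39] (size 1, min 39) -> median=20
Step 3: insert 31 -> lo=[1, 31] (size 2, max 31) hi=[39] (size 1, min 39) -> median=31
Step 4: insert 1 -> lo=[1, 1] (size 2, max 1) hi=[31, 39] (size 2, min 31) -> median=16
Step 5: insert 16 -> lo=[1, 1, 16] (size 3, max 16) hi=[31, 39] (size 2, min 31) -> median=16
Step 6: insert 12 -> lo=[1, 1, 12] (size 3, max 12) hi=[16, 31, 39] (size 3, min 16) -> median=14
Step 7: insert 34 -> lo=[1, 1, 12, 16] (size 4, max 16) hi=[31, 34, 39] (size 3, min 31) -> median=16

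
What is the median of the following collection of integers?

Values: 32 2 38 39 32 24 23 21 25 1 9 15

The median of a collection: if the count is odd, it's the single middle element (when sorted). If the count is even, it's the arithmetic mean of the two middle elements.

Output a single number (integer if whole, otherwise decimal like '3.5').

Answer: 23.5

Derivation:
Step 1: insert 32 -> lo=[32] (size 1, max 32) hi=[] (size 0) -> median=32
Step 2: insert 2 -> lo=[2] (size 1, max 2) hi=[32] (size 1, min 32) -> median=17
Step 3: insert 38 -> lo=[2, 32] (size 2, max 32) hi=[38] (size 1, min 38) -> median=32
Step 4: insert 39 -> lo=[2, 32] (size 2, max 32) hi=[38, 39] (size 2, min 38) -> median=35
Step 5: insert 32 -> lo=[2, 32, 32] (size 3, max 32) hi=[38, 39] (size 2, min 38) -> median=32
Step 6: insert 24 -> lo=[2, 24, 32] (size 3, max 32) hi=[32, 38, 39] (size 3, min 32) -> median=32
Step 7: insert 23 -> lo=[2, 23, 24, 32] (size 4, max 32) hi=[32, 38, 39] (size 3, min 32) -> median=32
Step 8: insert 21 -> lo=[2, 21, 23, 24] (size 4, max 24) hi=[32, 32, 38, 39] (size 4, min 32) -> median=28
Step 9: insert 25 -> lo=[2, 21, 23, 24, 25] (size 5, max 25) hi=[32, 32, 38, 39] (size 4, min 32) -> median=25
Step 10: insert 1 -> lo=[1, 2, 21, 23, 24] (size 5, max 24) hi=[25, 32, 32, 38, 39] (size 5, min 25) -> median=24.5
Step 11: insert 9 -> lo=[1, 2, 9, 21, 23, 24] (size 6, max 24) hi=[25, 32, 32, 38, 39] (size 5, min 25) -> median=24
Step 12: insert 15 -> lo=[1, 2, 9, 15, 21, 23] (size 6, max 23) hi=[24, 25, 32, 32, 38, 39] (size 6, min 24) -> median=23.5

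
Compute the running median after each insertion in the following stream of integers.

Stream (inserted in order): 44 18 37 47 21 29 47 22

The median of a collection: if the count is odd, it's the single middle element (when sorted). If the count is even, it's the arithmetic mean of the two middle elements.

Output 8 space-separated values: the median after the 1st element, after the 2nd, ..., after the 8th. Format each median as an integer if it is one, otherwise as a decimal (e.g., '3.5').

Answer: 44 31 37 40.5 37 33 37 33

Derivation:
Step 1: insert 44 -> lo=[44] (size 1, max 44) hi=[] (size 0) -> median=44
Step 2: insert 18 -> lo=[18] (size 1, max 18) hi=[44] (size 1, min 44) -> median=31
Step 3: insert 37 -> lo=[18, 37] (size 2, max 37) hi=[44] (size 1, min 44) -> median=37
Step 4: insert 47 -> lo=[18, 37] (size 2, max 37) hi=[44, 47] (size 2, min 44) -> median=40.5
Step 5: insert 21 -> lo=[18, 21, 37] (size 3, max 37) hi=[44, 47] (size 2, min 44) -> median=37
Step 6: insert 29 -> lo=[18, 21, 29] (size 3, max 29) hi=[37, 44, 47] (size 3, min 37) -> median=33
Step 7: insert 47 -> lo=[18, 21, 29, 37] (size 4, max 37) hi=[44, 47, 47] (size 3, min 44) -> median=37
Step 8: insert 22 -> lo=[18, 21, 22, 29] (size 4, max 29) hi=[37, 44, 47, 47] (size 4, min 37) -> median=33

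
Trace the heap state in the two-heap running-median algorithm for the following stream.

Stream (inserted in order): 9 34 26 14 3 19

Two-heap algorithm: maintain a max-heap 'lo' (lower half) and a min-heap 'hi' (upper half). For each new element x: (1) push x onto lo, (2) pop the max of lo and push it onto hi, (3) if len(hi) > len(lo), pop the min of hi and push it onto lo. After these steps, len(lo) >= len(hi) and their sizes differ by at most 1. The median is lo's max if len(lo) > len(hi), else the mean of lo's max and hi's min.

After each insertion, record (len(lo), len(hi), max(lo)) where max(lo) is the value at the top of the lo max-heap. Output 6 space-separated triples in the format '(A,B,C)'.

Answer: (1,0,9) (1,1,9) (2,1,26) (2,2,14) (3,2,14) (3,3,14)

Derivation:
Step 1: insert 9 -> lo=[9] hi=[] -> (len(lo)=1, len(hi)=0, max(lo)=9)
Step 2: insert 34 -> lo=[9] hi=[34] -> (len(lo)=1, len(hi)=1, max(lo)=9)
Step 3: insert 26 -> lo=[9, 26] hi=[34] -> (len(lo)=2, len(hi)=1, max(lo)=26)
Step 4: insert 14 -> lo=[9, 14] hi=[26, 34] -> (len(lo)=2, len(hi)=2, max(lo)=14)
Step 5: insert 3 -> lo=[3, 9, 14] hi=[26, 34] -> (len(lo)=3, len(hi)=2, max(lo)=14)
Step 6: insert 19 -> lo=[3, 9, 14] hi=[19, 26, 34] -> (len(lo)=3, len(hi)=3, max(lo)=14)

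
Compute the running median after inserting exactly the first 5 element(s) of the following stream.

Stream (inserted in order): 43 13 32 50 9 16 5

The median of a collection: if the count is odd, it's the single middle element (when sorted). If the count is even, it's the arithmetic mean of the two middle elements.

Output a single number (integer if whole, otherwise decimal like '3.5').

Answer: 32

Derivation:
Step 1: insert 43 -> lo=[43] (size 1, max 43) hi=[] (size 0) -> median=43
Step 2: insert 13 -> lo=[13] (size 1, max 13) hi=[43] (size 1, min 43) -> median=28
Step 3: insert 32 -> lo=[13, 32] (size 2, max 32) hi=[43] (size 1, min 43) -> median=32
Step 4: insert 50 -> lo=[13, 32] (size 2, max 32) hi=[43, 50] (size 2, min 43) -> median=37.5
Step 5: insert 9 -> lo=[9, 13, 32] (size 3, max 32) hi=[43, 50] (size 2, min 43) -> median=32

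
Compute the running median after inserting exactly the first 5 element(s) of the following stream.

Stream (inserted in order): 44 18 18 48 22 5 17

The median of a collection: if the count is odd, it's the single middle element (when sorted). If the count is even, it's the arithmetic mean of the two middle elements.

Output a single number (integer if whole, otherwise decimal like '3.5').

Answer: 22

Derivation:
Step 1: insert 44 -> lo=[44] (size 1, max 44) hi=[] (size 0) -> median=44
Step 2: insert 18 -> lo=[18] (size 1, max 18) hi=[44] (size 1, min 44) -> median=31
Step 3: insert 18 -> lo=[18, 18] (size 2, max 18) hi=[44] (size 1, min 44) -> median=18
Step 4: insert 48 -> lo=[18, 18] (size 2, max 18) hi=[44, 48] (size 2, min 44) -> median=31
Step 5: insert 22 -> lo=[18, 18, 22] (size 3, max 22) hi=[44, 48] (size 2, min 44) -> median=22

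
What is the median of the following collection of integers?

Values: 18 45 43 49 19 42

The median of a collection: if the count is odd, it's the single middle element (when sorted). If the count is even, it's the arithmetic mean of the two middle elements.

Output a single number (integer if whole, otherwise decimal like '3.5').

Step 1: insert 18 -> lo=[18] (size 1, max 18) hi=[] (size 0) -> median=18
Step 2: insert 45 -> lo=[18] (size 1, max 18) hi=[45] (size 1, min 45) -> median=31.5
Step 3: insert 43 -> lo=[18, 43] (size 2, max 43) hi=[45] (size 1, min 45) -> median=43
Step 4: insert 49 -> lo=[18, 43] (size 2, max 43) hi=[45, 49] (size 2, min 45) -> median=44
Step 5: insert 19 -> lo=[18, 19, 43] (size 3, max 43) hi=[45, 49] (size 2, min 45) -> median=43
Step 6: insert 42 -> lo=[18, 19, 42] (size 3, max 42) hi=[43, 45, 49] (size 3, min 43) -> median=42.5

Answer: 42.5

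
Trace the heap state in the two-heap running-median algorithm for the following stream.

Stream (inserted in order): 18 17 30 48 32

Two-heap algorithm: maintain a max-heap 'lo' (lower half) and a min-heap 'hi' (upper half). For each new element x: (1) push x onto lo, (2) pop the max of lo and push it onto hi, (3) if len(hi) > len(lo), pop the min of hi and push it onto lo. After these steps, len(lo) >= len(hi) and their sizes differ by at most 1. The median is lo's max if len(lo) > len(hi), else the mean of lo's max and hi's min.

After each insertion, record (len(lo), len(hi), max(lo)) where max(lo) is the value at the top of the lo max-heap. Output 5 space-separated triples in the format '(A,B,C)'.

Answer: (1,0,18) (1,1,17) (2,1,18) (2,2,18) (3,2,30)

Derivation:
Step 1: insert 18 -> lo=[18] hi=[] -> (len(lo)=1, len(hi)=0, max(lo)=18)
Step 2: insert 17 -> lo=[17] hi=[18] -> (len(lo)=1, len(hi)=1, max(lo)=17)
Step 3: insert 30 -> lo=[17, 18] hi=[30] -> (len(lo)=2, len(hi)=1, max(lo)=18)
Step 4: insert 48 -> lo=[17, 18] hi=[30, 48] -> (len(lo)=2, len(hi)=2, max(lo)=18)
Step 5: insert 32 -> lo=[17, 18, 30] hi=[32, 48] -> (len(lo)=3, len(hi)=2, max(lo)=30)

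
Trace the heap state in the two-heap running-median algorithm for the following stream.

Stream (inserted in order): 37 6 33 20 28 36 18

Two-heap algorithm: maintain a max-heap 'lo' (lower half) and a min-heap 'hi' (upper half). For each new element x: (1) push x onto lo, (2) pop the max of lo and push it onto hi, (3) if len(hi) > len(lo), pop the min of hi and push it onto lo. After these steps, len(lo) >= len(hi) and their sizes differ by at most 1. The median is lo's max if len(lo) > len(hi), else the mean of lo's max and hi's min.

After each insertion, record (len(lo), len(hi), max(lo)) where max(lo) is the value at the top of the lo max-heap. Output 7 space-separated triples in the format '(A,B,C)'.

Answer: (1,0,37) (1,1,6) (2,1,33) (2,2,20) (3,2,28) (3,3,28) (4,3,28)

Derivation:
Step 1: insert 37 -> lo=[37] hi=[] -> (len(lo)=1, len(hi)=0, max(lo)=37)
Step 2: insert 6 -> lo=[6] hi=[37] -> (len(lo)=1, len(hi)=1, max(lo)=6)
Step 3: insert 33 -> lo=[6, 33] hi=[37] -> (len(lo)=2, len(hi)=1, max(lo)=33)
Step 4: insert 20 -> lo=[6, 20] hi=[33, 37] -> (len(lo)=2, len(hi)=2, max(lo)=20)
Step 5: insert 28 -> lo=[6, 20, 28] hi=[33, 37] -> (len(lo)=3, len(hi)=2, max(lo)=28)
Step 6: insert 36 -> lo=[6, 20, 28] hi=[33, 36, 37] -> (len(lo)=3, len(hi)=3, max(lo)=28)
Step 7: insert 18 -> lo=[6, 18, 20, 28] hi=[33, 36, 37] -> (len(lo)=4, len(hi)=3, max(lo)=28)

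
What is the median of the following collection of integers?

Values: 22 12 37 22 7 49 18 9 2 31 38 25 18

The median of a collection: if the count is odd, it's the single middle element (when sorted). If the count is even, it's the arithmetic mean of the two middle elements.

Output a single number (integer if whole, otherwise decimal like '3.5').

Step 1: insert 22 -> lo=[22] (size 1, max 22) hi=[] (size 0) -> median=22
Step 2: insert 12 -> lo=[12] (size 1, max 12) hi=[22] (size 1, min 22) -> median=17
Step 3: insert 37 -> lo=[12, 22] (size 2, max 22) hi=[37] (size 1, min 37) -> median=22
Step 4: insert 22 -> lo=[12, 22] (size 2, max 22) hi=[22, 37] (size 2, min 22) -> median=22
Step 5: insert 7 -> lo=[7, 12, 22] (size 3, max 22) hi=[22, 37] (size 2, min 22) -> median=22
Step 6: insert 49 -> lo=[7, 12, 22] (size 3, max 22) hi=[22, 37, 49] (size 3, min 22) -> median=22
Step 7: insert 18 -> lo=[7, 12, 18, 22] (size 4, max 22) hi=[22, 37, 49] (size 3, min 22) -> median=22
Step 8: insert 9 -> lo=[7, 9, 12, 18] (size 4, max 18) hi=[22, 22, 37, 49] (size 4, min 22) -> median=20
Step 9: insert 2 -> lo=[2, 7, 9, 12, 18] (size 5, max 18) hi=[22, 22, 37, 49] (size 4, min 22) -> median=18
Step 10: insert 31 -> lo=[2, 7, 9, 12, 18] (size 5, max 18) hi=[22, 22, 31, 37, 49] (size 5, min 22) -> median=20
Step 11: insert 38 -> lo=[2, 7, 9, 12, 18, 22] (size 6, max 22) hi=[22, 31, 37, 38, 49] (size 5, min 22) -> median=22
Step 12: insert 25 -> lo=[2, 7, 9, 12, 18, 22] (size 6, max 22) hi=[22, 25, 31, 37, 38, 49] (size 6, min 22) -> median=22
Step 13: insert 18 -> lo=[2, 7, 9, 12, 18, 18, 22] (size 7, max 22) hi=[22, 25, 31, 37, 38, 49] (size 6, min 22) -> median=22

Answer: 22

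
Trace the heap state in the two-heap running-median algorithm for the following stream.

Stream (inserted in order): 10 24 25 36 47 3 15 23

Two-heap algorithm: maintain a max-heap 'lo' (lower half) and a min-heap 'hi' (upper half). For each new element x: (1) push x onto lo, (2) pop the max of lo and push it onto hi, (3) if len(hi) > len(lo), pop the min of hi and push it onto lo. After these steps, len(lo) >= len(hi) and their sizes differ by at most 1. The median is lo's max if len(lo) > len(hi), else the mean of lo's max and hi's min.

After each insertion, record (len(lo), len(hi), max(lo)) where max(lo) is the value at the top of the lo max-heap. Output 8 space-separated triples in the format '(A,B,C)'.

Answer: (1,0,10) (1,1,10) (2,1,24) (2,2,24) (3,2,25) (3,3,24) (4,3,24) (4,4,23)

Derivation:
Step 1: insert 10 -> lo=[10] hi=[] -> (len(lo)=1, len(hi)=0, max(lo)=10)
Step 2: insert 24 -> lo=[10] hi=[24] -> (len(lo)=1, len(hi)=1, max(lo)=10)
Step 3: insert 25 -> lo=[10, 24] hi=[25] -> (len(lo)=2, len(hi)=1, max(lo)=24)
Step 4: insert 36 -> lo=[10, 24] hi=[25, 36] -> (len(lo)=2, len(hi)=2, max(lo)=24)
Step 5: insert 47 -> lo=[10, 24, 25] hi=[36, 47] -> (len(lo)=3, len(hi)=2, max(lo)=25)
Step 6: insert 3 -> lo=[3, 10, 24] hi=[25, 36, 47] -> (len(lo)=3, len(hi)=3, max(lo)=24)
Step 7: insert 15 -> lo=[3, 10, 15, 24] hi=[25, 36, 47] -> (len(lo)=4, len(hi)=3, max(lo)=24)
Step 8: insert 23 -> lo=[3, 10, 15, 23] hi=[24, 25, 36, 47] -> (len(lo)=4, len(hi)=4, max(lo)=23)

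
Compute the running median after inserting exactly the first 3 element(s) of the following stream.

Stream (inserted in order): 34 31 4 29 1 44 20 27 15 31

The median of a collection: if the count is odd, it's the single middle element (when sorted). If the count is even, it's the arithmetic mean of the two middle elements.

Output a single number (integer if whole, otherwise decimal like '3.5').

Answer: 31

Derivation:
Step 1: insert 34 -> lo=[34] (size 1, max 34) hi=[] (size 0) -> median=34
Step 2: insert 31 -> lo=[31] (size 1, max 31) hi=[34] (size 1, min 34) -> median=32.5
Step 3: insert 4 -> lo=[4, 31] (size 2, max 31) hi=[34] (size 1, min 34) -> median=31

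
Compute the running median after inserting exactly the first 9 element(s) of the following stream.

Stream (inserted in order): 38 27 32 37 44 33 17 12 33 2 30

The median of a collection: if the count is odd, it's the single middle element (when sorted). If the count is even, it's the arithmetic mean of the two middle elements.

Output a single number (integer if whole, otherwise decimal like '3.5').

Step 1: insert 38 -> lo=[38] (size 1, max 38) hi=[] (size 0) -> median=38
Step 2: insert 27 -> lo=[27] (size 1, max 27) hi=[38] (size 1, min 38) -> median=32.5
Step 3: insert 32 -> lo=[27, 32] (size 2, max 32) hi=[38] (size 1, min 38) -> median=32
Step 4: insert 37 -> lo=[27, 32] (size 2, max 32) hi=[37, 38] (size 2, min 37) -> median=34.5
Step 5: insert 44 -> lo=[27, 32, 37] (size 3, max 37) hi=[38, 44] (size 2, min 38) -> median=37
Step 6: insert 33 -> lo=[27, 32, 33] (size 3, max 33) hi=[37, 38, 44] (size 3, min 37) -> median=35
Step 7: insert 17 -> lo=[17, 27, 32, 33] (size 4, max 33) hi=[37, 38, 44] (size 3, min 37) -> median=33
Step 8: insert 12 -> lo=[12, 17, 27, 32] (size 4, max 32) hi=[33, 37, 38, 44] (size 4, min 33) -> median=32.5
Step 9: insert 33 -> lo=[12, 17, 27, 32, 33] (size 5, max 33) hi=[33, 37, 38, 44] (size 4, min 33) -> median=33

Answer: 33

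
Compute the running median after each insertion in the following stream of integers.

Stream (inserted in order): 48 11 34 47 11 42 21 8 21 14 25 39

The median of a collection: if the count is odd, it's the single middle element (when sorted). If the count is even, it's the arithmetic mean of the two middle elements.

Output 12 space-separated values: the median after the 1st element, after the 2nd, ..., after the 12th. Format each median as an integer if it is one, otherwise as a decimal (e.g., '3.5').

Step 1: insert 48 -> lo=[48] (size 1, max 48) hi=[] (size 0) -> median=48
Step 2: insert 11 -> lo=[11] (size 1, max 11) hi=[48] (size 1, min 48) -> median=29.5
Step 3: insert 34 -> lo=[11, 34] (size 2, max 34) hi=[48] (size 1, min 48) -> median=34
Step 4: insert 47 -> lo=[11, 34] (size 2, max 34) hi=[47, 48] (size 2, min 47) -> median=40.5
Step 5: insert 11 -> lo=[11, 11, 34] (size 3, max 34) hi=[47, 48] (size 2, min 47) -> median=34
Step 6: insert 42 -> lo=[11, 11, 34] (size 3, max 34) hi=[42, 47, 48] (size 3, min 42) -> median=38
Step 7: insert 21 -> lo=[11, 11, 21, 34] (size 4, max 34) hi=[42, 47, 48] (size 3, min 42) -> median=34
Step 8: insert 8 -> lo=[8, 11, 11, 21] (size 4, max 21) hi=[34, 42, 47, 48] (size 4, min 34) -> median=27.5
Step 9: insert 21 -> lo=[8, 11, 11, 21, 21] (size 5, max 21) hi=[34, 42, 47, 48] (size 4, min 34) -> median=21
Step 10: insert 14 -> lo=[8, 11, 11, 14, 21] (size 5, max 21) hi=[21, 34, 42, 47, 48] (size 5, min 21) -> median=21
Step 11: insert 25 -> lo=[8, 11, 11, 14, 21, 21] (size 6, max 21) hi=[25, 34, 42, 47, 48] (size 5, min 25) -> median=21
Step 12: insert 39 -> lo=[8, 11, 11, 14, 21, 21] (size 6, max 21) hi=[25, 34, 39, 42, 47, 48] (size 6, min 25) -> median=23

Answer: 48 29.5 34 40.5 34 38 34 27.5 21 21 21 23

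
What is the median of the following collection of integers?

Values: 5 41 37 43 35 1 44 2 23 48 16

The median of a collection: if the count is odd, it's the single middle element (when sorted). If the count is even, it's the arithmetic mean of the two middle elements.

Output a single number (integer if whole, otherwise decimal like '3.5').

Step 1: insert 5 -> lo=[5] (size 1, max 5) hi=[] (size 0) -> median=5
Step 2: insert 41 -> lo=[5] (size 1, max 5) hi=[41] (size 1, min 41) -> median=23
Step 3: insert 37 -> lo=[5, 37] (size 2, max 37) hi=[41] (size 1, min 41) -> median=37
Step 4: insert 43 -> lo=[5, 37] (size 2, max 37) hi=[41, 43] (size 2, min 41) -> median=39
Step 5: insert 35 -> lo=[5, 35, 37] (size 3, max 37) hi=[41, 43] (size 2, min 41) -> median=37
Step 6: insert 1 -> lo=[1, 5, 35] (size 3, max 35) hi=[37, 41, 43] (size 3, min 37) -> median=36
Step 7: insert 44 -> lo=[1, 5, 35, 37] (size 4, max 37) hi=[41, 43, 44] (size 3, min 41) -> median=37
Step 8: insert 2 -> lo=[1, 2, 5, 35] (size 4, max 35) hi=[37, 41, 43, 44] (size 4, min 37) -> median=36
Step 9: insert 23 -> lo=[1, 2, 5, 23, 35] (size 5, max 35) hi=[37, 41, 43, 44] (size 4, min 37) -> median=35
Step 10: insert 48 -> lo=[1, 2, 5, 23, 35] (size 5, max 35) hi=[37, 41, 43, 44, 48] (size 5, min 37) -> median=36
Step 11: insert 16 -> lo=[1, 2, 5, 16, 23, 35] (size 6, max 35) hi=[37, 41, 43, 44, 48] (size 5, min 37) -> median=35

Answer: 35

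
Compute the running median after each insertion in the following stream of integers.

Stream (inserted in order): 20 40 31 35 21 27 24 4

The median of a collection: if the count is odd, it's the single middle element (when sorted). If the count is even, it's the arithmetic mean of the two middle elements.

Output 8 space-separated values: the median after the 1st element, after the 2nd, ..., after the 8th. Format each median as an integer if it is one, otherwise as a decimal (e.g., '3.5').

Step 1: insert 20 -> lo=[20] (size 1, max 20) hi=[] (size 0) -> median=20
Step 2: insert 40 -> lo=[20] (size 1, max 20) hi=[40] (size 1, min 40) -> median=30
Step 3: insert 31 -> lo=[20, 31] (size 2, max 31) hi=[40] (size 1, min 40) -> median=31
Step 4: insert 35 -> lo=[20, 31] (size 2, max 31) hi=[35, 40] (size 2, min 35) -> median=33
Step 5: insert 21 -> lo=[20, 21, 31] (size 3, max 31) hi=[35, 40] (size 2, min 35) -> median=31
Step 6: insert 27 -> lo=[20, 21, 27] (size 3, max 27) hi=[31, 35, 40] (size 3, min 31) -> median=29
Step 7: insert 24 -> lo=[20, 21, 24, 27] (size 4, max 27) hi=[31, 35, 40] (size 3, min 31) -> median=27
Step 8: insert 4 -> lo=[4, 20, 21, 24] (size 4, max 24) hi=[27, 31, 35, 40] (size 4, min 27) -> median=25.5

Answer: 20 30 31 33 31 29 27 25.5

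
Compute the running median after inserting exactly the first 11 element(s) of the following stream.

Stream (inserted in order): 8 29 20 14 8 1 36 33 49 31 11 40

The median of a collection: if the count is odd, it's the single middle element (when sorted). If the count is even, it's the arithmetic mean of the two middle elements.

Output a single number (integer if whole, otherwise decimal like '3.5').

Step 1: insert 8 -> lo=[8] (size 1, max 8) hi=[] (size 0) -> median=8
Step 2: insert 29 -> lo=[8] (size 1, max 8) hi=[29] (size 1, min 29) -> median=18.5
Step 3: insert 20 -> lo=[8, 20] (size 2, max 20) hi=[29] (size 1, min 29) -> median=20
Step 4: insert 14 -> lo=[8, 14] (size 2, max 14) hi=[20, 29] (size 2, min 20) -> median=17
Step 5: insert 8 -> lo=[8, 8, 14] (size 3, max 14) hi=[20, 29] (size 2, min 20) -> median=14
Step 6: insert 1 -> lo=[1, 8, 8] (size 3, max 8) hi=[14, 20, 29] (size 3, min 14) -> median=11
Step 7: insert 36 -> lo=[1, 8, 8, 14] (size 4, max 14) hi=[20, 29, 36] (size 3, min 20) -> median=14
Step 8: insert 33 -> lo=[1, 8, 8, 14] (size 4, max 14) hi=[20, 29, 33, 36] (size 4, min 20) -> median=17
Step 9: insert 49 -> lo=[1, 8, 8, 14, 20] (size 5, max 20) hi=[29, 33, 36, 49] (size 4, min 29) -> median=20
Step 10: insert 31 -> lo=[1, 8, 8, 14, 20] (size 5, max 20) hi=[29, 31, 33, 36, 49] (size 5, min 29) -> median=24.5
Step 11: insert 11 -> lo=[1, 8, 8, 11, 14, 20] (size 6, max 20) hi=[29, 31, 33, 36, 49] (size 5, min 29) -> median=20

Answer: 20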